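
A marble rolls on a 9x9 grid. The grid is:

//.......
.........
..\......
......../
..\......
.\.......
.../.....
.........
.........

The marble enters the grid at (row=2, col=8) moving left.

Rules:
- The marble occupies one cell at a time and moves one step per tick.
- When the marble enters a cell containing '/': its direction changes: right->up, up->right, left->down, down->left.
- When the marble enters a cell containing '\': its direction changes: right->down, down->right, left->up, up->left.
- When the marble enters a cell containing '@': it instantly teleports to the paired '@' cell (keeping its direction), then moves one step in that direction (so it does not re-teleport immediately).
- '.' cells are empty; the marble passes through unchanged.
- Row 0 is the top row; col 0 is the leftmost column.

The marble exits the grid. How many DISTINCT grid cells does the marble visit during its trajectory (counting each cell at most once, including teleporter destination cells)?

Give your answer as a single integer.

Answer: 9

Derivation:
Step 1: enter (2,8), '.' pass, move left to (2,7)
Step 2: enter (2,7), '.' pass, move left to (2,6)
Step 3: enter (2,6), '.' pass, move left to (2,5)
Step 4: enter (2,5), '.' pass, move left to (2,4)
Step 5: enter (2,4), '.' pass, move left to (2,3)
Step 6: enter (2,3), '.' pass, move left to (2,2)
Step 7: enter (2,2), '\' deflects left->up, move up to (1,2)
Step 8: enter (1,2), '.' pass, move up to (0,2)
Step 9: enter (0,2), '.' pass, move up to (-1,2)
Step 10: at (-1,2) — EXIT via top edge, pos 2
Distinct cells visited: 9 (path length 9)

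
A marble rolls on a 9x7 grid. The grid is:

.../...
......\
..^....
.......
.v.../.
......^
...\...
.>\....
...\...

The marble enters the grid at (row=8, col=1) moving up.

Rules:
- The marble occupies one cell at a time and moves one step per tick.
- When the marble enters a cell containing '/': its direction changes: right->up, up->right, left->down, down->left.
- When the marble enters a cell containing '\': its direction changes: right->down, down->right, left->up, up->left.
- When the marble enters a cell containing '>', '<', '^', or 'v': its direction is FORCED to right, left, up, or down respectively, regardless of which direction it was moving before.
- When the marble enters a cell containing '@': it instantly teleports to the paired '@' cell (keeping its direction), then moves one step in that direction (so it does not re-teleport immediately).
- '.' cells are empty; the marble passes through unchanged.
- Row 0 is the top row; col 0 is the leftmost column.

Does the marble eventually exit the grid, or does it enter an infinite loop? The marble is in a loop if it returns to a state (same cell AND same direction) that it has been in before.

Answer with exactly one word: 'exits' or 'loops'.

Answer: exits

Derivation:
Step 1: enter (8,1), '.' pass, move up to (7,1)
Step 2: enter (7,1), '>' forces up->right, move right to (7,2)
Step 3: enter (7,2), '\' deflects right->down, move down to (8,2)
Step 4: enter (8,2), '.' pass, move down to (9,2)
Step 5: at (9,2) — EXIT via bottom edge, pos 2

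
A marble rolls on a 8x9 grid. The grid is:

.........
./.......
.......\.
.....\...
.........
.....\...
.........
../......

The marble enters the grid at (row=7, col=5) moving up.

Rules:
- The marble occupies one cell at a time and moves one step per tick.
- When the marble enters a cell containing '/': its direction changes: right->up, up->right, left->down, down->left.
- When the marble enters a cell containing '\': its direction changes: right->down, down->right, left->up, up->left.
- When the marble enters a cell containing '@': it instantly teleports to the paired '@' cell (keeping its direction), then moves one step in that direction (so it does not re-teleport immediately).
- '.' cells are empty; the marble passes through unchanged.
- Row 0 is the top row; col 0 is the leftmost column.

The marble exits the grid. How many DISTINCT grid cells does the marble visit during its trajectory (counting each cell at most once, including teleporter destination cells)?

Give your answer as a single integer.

Step 1: enter (7,5), '.' pass, move up to (6,5)
Step 2: enter (6,5), '.' pass, move up to (5,5)
Step 3: enter (5,5), '\' deflects up->left, move left to (5,4)
Step 4: enter (5,4), '.' pass, move left to (5,3)
Step 5: enter (5,3), '.' pass, move left to (5,2)
Step 6: enter (5,2), '.' pass, move left to (5,1)
Step 7: enter (5,1), '.' pass, move left to (5,0)
Step 8: enter (5,0), '.' pass, move left to (5,-1)
Step 9: at (5,-1) — EXIT via left edge, pos 5
Distinct cells visited: 8 (path length 8)

Answer: 8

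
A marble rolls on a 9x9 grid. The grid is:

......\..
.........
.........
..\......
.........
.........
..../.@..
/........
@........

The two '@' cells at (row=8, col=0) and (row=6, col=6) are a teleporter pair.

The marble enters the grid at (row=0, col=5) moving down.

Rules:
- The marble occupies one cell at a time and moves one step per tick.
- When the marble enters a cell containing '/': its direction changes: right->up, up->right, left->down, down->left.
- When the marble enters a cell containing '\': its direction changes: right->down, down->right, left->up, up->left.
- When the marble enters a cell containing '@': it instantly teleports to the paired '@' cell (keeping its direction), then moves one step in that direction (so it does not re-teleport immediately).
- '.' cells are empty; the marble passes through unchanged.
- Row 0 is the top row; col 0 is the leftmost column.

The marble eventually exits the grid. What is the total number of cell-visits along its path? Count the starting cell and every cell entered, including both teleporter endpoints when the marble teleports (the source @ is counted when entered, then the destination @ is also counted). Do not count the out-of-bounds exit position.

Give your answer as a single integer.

Step 1: enter (0,5), '.' pass, move down to (1,5)
Step 2: enter (1,5), '.' pass, move down to (2,5)
Step 3: enter (2,5), '.' pass, move down to (3,5)
Step 4: enter (3,5), '.' pass, move down to (4,5)
Step 5: enter (4,5), '.' pass, move down to (5,5)
Step 6: enter (5,5), '.' pass, move down to (6,5)
Step 7: enter (6,5), '.' pass, move down to (7,5)
Step 8: enter (7,5), '.' pass, move down to (8,5)
Step 9: enter (8,5), '.' pass, move down to (9,5)
Step 10: at (9,5) — EXIT via bottom edge, pos 5
Path length (cell visits): 9

Answer: 9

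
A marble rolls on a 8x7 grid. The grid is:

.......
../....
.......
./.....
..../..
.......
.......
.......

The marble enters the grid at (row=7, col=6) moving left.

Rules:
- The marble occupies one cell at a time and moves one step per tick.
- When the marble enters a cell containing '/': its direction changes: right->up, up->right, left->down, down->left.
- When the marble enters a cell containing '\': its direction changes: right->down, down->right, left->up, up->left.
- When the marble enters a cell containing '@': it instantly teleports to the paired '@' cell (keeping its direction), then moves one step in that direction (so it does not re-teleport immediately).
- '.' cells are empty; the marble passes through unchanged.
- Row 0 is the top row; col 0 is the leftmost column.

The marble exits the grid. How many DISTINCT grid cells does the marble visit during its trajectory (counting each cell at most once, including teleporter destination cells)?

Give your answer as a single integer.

Step 1: enter (7,6), '.' pass, move left to (7,5)
Step 2: enter (7,5), '.' pass, move left to (7,4)
Step 3: enter (7,4), '.' pass, move left to (7,3)
Step 4: enter (7,3), '.' pass, move left to (7,2)
Step 5: enter (7,2), '.' pass, move left to (7,1)
Step 6: enter (7,1), '.' pass, move left to (7,0)
Step 7: enter (7,0), '.' pass, move left to (7,-1)
Step 8: at (7,-1) — EXIT via left edge, pos 7
Distinct cells visited: 7 (path length 7)

Answer: 7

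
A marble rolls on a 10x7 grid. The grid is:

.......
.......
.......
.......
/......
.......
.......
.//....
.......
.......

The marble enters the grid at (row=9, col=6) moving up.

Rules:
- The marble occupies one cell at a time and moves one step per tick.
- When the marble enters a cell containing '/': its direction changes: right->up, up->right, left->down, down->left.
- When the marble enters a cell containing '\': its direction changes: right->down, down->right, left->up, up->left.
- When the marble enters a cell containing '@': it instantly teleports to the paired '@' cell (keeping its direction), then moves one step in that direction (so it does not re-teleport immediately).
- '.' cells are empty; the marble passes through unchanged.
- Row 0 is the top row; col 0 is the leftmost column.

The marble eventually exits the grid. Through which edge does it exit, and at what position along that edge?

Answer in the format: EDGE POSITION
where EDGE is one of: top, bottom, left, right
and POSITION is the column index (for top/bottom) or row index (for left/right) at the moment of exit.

Step 1: enter (9,6), '.' pass, move up to (8,6)
Step 2: enter (8,6), '.' pass, move up to (7,6)
Step 3: enter (7,6), '.' pass, move up to (6,6)
Step 4: enter (6,6), '.' pass, move up to (5,6)
Step 5: enter (5,6), '.' pass, move up to (4,6)
Step 6: enter (4,6), '.' pass, move up to (3,6)
Step 7: enter (3,6), '.' pass, move up to (2,6)
Step 8: enter (2,6), '.' pass, move up to (1,6)
Step 9: enter (1,6), '.' pass, move up to (0,6)
Step 10: enter (0,6), '.' pass, move up to (-1,6)
Step 11: at (-1,6) — EXIT via top edge, pos 6

Answer: top 6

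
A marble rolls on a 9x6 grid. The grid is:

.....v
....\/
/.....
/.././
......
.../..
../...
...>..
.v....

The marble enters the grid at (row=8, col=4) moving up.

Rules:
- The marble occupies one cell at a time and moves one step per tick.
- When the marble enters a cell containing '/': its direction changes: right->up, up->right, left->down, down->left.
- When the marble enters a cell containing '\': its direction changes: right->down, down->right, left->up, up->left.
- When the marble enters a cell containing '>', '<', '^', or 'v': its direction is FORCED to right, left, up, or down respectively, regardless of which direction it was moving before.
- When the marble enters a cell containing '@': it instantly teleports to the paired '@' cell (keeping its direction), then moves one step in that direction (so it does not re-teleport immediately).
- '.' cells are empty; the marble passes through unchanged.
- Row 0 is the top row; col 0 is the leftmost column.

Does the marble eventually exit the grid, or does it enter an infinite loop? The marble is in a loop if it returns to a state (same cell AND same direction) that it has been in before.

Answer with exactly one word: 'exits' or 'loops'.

Step 1: enter (8,4), '.' pass, move up to (7,4)
Step 2: enter (7,4), '.' pass, move up to (6,4)
Step 3: enter (6,4), '.' pass, move up to (5,4)
Step 4: enter (5,4), '.' pass, move up to (4,4)
Step 5: enter (4,4), '.' pass, move up to (3,4)
Step 6: enter (3,4), '.' pass, move up to (2,4)
Step 7: enter (2,4), '.' pass, move up to (1,4)
Step 8: enter (1,4), '\' deflects up->left, move left to (1,3)
Step 9: enter (1,3), '.' pass, move left to (1,2)
Step 10: enter (1,2), '.' pass, move left to (1,1)
Step 11: enter (1,1), '.' pass, move left to (1,0)
Step 12: enter (1,0), '.' pass, move left to (1,-1)
Step 13: at (1,-1) — EXIT via left edge, pos 1

Answer: exits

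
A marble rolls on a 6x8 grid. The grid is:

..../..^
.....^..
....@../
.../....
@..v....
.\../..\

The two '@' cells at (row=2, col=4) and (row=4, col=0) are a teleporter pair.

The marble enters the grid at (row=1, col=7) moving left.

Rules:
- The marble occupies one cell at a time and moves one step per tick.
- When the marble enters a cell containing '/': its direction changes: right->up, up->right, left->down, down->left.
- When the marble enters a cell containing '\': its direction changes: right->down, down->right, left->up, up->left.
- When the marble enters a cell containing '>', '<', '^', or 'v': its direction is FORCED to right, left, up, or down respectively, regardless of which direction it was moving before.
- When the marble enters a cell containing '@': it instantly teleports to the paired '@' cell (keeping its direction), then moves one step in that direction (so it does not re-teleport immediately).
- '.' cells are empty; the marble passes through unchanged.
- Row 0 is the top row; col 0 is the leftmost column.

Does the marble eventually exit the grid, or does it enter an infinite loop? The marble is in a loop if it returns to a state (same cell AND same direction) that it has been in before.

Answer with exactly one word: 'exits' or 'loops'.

Step 1: enter (1,7), '.' pass, move left to (1,6)
Step 2: enter (1,6), '.' pass, move left to (1,5)
Step 3: enter (1,5), '^' forces left->up, move up to (0,5)
Step 4: enter (0,5), '.' pass, move up to (-1,5)
Step 5: at (-1,5) — EXIT via top edge, pos 5

Answer: exits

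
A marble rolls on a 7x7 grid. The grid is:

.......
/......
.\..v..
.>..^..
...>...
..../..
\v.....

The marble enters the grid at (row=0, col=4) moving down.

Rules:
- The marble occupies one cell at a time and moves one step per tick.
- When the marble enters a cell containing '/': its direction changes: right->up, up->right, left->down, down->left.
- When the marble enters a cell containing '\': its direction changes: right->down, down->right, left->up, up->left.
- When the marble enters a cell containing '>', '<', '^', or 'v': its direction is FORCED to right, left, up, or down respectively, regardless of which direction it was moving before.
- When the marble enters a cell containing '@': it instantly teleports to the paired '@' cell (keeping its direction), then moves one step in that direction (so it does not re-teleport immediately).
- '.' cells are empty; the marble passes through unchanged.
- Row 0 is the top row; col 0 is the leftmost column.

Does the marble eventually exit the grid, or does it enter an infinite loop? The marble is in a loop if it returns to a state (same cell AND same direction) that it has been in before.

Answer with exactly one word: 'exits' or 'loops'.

Step 1: enter (0,4), '.' pass, move down to (1,4)
Step 2: enter (1,4), '.' pass, move down to (2,4)
Step 3: enter (2,4), 'v' forces down->down, move down to (3,4)
Step 4: enter (3,4), '^' forces down->up, move up to (2,4)
Step 5: enter (2,4), 'v' forces up->down, move down to (3,4)
Step 6: at (3,4) dir=down — LOOP DETECTED (seen before)

Answer: loops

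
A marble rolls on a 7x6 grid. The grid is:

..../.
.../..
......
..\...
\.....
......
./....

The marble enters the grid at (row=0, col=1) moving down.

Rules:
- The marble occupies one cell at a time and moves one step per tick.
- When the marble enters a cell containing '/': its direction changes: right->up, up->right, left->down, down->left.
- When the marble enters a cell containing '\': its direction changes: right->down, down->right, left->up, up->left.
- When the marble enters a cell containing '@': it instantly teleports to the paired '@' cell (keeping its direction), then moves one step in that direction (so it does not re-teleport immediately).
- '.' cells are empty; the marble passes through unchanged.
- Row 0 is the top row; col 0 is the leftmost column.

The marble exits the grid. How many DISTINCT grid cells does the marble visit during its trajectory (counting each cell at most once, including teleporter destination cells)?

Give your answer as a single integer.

Answer: 8

Derivation:
Step 1: enter (0,1), '.' pass, move down to (1,1)
Step 2: enter (1,1), '.' pass, move down to (2,1)
Step 3: enter (2,1), '.' pass, move down to (3,1)
Step 4: enter (3,1), '.' pass, move down to (4,1)
Step 5: enter (4,1), '.' pass, move down to (5,1)
Step 6: enter (5,1), '.' pass, move down to (6,1)
Step 7: enter (6,1), '/' deflects down->left, move left to (6,0)
Step 8: enter (6,0), '.' pass, move left to (6,-1)
Step 9: at (6,-1) — EXIT via left edge, pos 6
Distinct cells visited: 8 (path length 8)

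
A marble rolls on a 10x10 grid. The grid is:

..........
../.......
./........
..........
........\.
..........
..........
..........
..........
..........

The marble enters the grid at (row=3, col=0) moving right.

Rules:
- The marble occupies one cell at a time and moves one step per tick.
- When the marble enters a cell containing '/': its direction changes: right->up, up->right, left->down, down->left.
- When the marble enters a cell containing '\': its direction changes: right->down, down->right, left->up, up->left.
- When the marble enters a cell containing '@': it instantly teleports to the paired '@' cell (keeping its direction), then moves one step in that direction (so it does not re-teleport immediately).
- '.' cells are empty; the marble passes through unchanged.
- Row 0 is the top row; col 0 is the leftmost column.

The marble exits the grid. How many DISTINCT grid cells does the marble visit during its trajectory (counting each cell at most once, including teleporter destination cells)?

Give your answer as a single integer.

Step 1: enter (3,0), '.' pass, move right to (3,1)
Step 2: enter (3,1), '.' pass, move right to (3,2)
Step 3: enter (3,2), '.' pass, move right to (3,3)
Step 4: enter (3,3), '.' pass, move right to (3,4)
Step 5: enter (3,4), '.' pass, move right to (3,5)
Step 6: enter (3,5), '.' pass, move right to (3,6)
Step 7: enter (3,6), '.' pass, move right to (3,7)
Step 8: enter (3,7), '.' pass, move right to (3,8)
Step 9: enter (3,8), '.' pass, move right to (3,9)
Step 10: enter (3,9), '.' pass, move right to (3,10)
Step 11: at (3,10) — EXIT via right edge, pos 3
Distinct cells visited: 10 (path length 10)

Answer: 10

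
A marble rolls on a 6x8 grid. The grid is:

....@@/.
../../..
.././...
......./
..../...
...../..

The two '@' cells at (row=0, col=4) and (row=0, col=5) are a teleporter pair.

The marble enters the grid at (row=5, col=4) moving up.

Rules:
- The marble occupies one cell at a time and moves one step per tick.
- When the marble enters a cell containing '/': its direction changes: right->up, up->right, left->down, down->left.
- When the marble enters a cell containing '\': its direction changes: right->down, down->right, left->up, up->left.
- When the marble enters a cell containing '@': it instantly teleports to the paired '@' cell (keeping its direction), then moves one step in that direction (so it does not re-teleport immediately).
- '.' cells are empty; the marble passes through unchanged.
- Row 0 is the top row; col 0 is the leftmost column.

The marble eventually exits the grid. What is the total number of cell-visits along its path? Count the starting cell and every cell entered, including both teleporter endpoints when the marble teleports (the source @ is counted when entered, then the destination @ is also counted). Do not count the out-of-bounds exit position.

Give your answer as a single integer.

Answer: 5

Derivation:
Step 1: enter (5,4), '.' pass, move up to (4,4)
Step 2: enter (4,4), '/' deflects up->right, move right to (4,5)
Step 3: enter (4,5), '.' pass, move right to (4,6)
Step 4: enter (4,6), '.' pass, move right to (4,7)
Step 5: enter (4,7), '.' pass, move right to (4,8)
Step 6: at (4,8) — EXIT via right edge, pos 4
Path length (cell visits): 5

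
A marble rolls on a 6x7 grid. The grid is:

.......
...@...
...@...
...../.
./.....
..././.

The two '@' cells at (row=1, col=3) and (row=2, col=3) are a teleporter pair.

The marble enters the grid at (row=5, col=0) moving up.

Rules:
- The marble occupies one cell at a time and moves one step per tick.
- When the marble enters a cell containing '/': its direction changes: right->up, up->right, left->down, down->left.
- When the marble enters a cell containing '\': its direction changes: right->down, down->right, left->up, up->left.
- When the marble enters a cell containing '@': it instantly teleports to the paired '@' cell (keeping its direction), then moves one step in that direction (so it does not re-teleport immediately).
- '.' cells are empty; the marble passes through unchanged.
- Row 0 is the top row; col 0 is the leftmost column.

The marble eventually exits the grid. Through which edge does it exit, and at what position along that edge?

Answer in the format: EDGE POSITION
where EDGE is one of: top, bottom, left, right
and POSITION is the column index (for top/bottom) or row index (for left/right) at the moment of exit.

Step 1: enter (5,0), '.' pass, move up to (4,0)
Step 2: enter (4,0), '.' pass, move up to (3,0)
Step 3: enter (3,0), '.' pass, move up to (2,0)
Step 4: enter (2,0), '.' pass, move up to (1,0)
Step 5: enter (1,0), '.' pass, move up to (0,0)
Step 6: enter (0,0), '.' pass, move up to (-1,0)
Step 7: at (-1,0) — EXIT via top edge, pos 0

Answer: top 0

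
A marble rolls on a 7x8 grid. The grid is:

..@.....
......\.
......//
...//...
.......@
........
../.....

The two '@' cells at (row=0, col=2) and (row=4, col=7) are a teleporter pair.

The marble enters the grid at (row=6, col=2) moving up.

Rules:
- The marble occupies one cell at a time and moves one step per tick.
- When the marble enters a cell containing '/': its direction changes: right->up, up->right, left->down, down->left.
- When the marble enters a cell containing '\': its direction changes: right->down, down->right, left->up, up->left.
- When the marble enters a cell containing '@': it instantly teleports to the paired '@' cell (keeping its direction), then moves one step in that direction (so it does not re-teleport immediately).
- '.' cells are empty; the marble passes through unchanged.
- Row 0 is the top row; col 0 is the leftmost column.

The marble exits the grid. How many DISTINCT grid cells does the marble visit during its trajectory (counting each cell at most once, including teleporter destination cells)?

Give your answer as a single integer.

Step 1: enter (6,2), '/' deflects up->right, move right to (6,3)
Step 2: enter (6,3), '.' pass, move right to (6,4)
Step 3: enter (6,4), '.' pass, move right to (6,5)
Step 4: enter (6,5), '.' pass, move right to (6,6)
Step 5: enter (6,6), '.' pass, move right to (6,7)
Step 6: enter (6,7), '.' pass, move right to (6,8)
Step 7: at (6,8) — EXIT via right edge, pos 6
Distinct cells visited: 6 (path length 6)

Answer: 6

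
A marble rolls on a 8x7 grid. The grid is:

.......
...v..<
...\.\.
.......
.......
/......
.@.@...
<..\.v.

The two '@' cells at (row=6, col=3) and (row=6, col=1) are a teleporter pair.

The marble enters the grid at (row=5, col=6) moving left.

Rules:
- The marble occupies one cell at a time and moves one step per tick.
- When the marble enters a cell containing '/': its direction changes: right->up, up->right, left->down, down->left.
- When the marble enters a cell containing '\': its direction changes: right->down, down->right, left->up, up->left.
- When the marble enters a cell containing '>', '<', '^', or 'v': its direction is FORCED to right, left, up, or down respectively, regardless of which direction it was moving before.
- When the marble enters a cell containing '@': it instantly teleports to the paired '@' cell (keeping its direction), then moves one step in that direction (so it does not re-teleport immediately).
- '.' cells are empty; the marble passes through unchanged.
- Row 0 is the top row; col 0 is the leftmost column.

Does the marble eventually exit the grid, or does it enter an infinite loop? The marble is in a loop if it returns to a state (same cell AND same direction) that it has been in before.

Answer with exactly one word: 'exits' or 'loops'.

Answer: exits

Derivation:
Step 1: enter (5,6), '.' pass, move left to (5,5)
Step 2: enter (5,5), '.' pass, move left to (5,4)
Step 3: enter (5,4), '.' pass, move left to (5,3)
Step 4: enter (5,3), '.' pass, move left to (5,2)
Step 5: enter (5,2), '.' pass, move left to (5,1)
Step 6: enter (5,1), '.' pass, move left to (5,0)
Step 7: enter (5,0), '/' deflects left->down, move down to (6,0)
Step 8: enter (6,0), '.' pass, move down to (7,0)
Step 9: enter (7,0), '<' forces down->left, move left to (7,-1)
Step 10: at (7,-1) — EXIT via left edge, pos 7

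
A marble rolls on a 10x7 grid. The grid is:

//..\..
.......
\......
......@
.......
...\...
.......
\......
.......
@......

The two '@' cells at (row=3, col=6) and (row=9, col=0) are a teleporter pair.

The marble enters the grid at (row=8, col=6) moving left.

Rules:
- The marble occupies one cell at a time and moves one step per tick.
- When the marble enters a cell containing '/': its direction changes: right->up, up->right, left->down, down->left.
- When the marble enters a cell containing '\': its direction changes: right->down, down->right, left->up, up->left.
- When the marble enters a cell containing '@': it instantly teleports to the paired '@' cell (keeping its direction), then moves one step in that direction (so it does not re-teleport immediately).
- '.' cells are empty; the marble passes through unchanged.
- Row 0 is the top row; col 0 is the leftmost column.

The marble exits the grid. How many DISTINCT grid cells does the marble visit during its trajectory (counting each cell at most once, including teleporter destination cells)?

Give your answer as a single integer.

Answer: 7

Derivation:
Step 1: enter (8,6), '.' pass, move left to (8,5)
Step 2: enter (8,5), '.' pass, move left to (8,4)
Step 3: enter (8,4), '.' pass, move left to (8,3)
Step 4: enter (8,3), '.' pass, move left to (8,2)
Step 5: enter (8,2), '.' pass, move left to (8,1)
Step 6: enter (8,1), '.' pass, move left to (8,0)
Step 7: enter (8,0), '.' pass, move left to (8,-1)
Step 8: at (8,-1) — EXIT via left edge, pos 8
Distinct cells visited: 7 (path length 7)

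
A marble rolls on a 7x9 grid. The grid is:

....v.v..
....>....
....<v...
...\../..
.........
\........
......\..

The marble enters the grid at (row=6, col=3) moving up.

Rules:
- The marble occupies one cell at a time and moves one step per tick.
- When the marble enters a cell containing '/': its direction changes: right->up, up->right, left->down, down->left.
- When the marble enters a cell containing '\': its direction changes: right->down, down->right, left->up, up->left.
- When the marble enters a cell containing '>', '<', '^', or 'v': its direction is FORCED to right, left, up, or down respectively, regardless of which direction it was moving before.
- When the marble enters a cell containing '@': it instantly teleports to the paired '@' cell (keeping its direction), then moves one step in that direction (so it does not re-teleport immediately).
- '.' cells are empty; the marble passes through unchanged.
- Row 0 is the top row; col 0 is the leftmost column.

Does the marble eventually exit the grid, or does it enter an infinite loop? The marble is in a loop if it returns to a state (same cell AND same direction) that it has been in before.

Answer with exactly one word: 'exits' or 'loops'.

Answer: exits

Derivation:
Step 1: enter (6,3), '.' pass, move up to (5,3)
Step 2: enter (5,3), '.' pass, move up to (4,3)
Step 3: enter (4,3), '.' pass, move up to (3,3)
Step 4: enter (3,3), '\' deflects up->left, move left to (3,2)
Step 5: enter (3,2), '.' pass, move left to (3,1)
Step 6: enter (3,1), '.' pass, move left to (3,0)
Step 7: enter (3,0), '.' pass, move left to (3,-1)
Step 8: at (3,-1) — EXIT via left edge, pos 3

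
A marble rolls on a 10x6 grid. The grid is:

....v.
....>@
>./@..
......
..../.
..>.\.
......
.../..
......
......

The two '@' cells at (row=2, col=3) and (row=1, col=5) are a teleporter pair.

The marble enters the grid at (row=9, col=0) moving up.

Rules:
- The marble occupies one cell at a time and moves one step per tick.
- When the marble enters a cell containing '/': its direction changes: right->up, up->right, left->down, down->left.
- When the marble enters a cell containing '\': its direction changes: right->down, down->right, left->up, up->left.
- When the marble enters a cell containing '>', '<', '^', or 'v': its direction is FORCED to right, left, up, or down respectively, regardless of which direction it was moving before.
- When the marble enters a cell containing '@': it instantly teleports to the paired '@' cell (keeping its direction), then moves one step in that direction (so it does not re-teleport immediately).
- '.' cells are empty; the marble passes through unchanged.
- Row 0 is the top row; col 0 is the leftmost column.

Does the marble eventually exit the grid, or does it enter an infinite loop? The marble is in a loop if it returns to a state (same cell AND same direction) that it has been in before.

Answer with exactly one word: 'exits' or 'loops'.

Step 1: enter (9,0), '.' pass, move up to (8,0)
Step 2: enter (8,0), '.' pass, move up to (7,0)
Step 3: enter (7,0), '.' pass, move up to (6,0)
Step 4: enter (6,0), '.' pass, move up to (5,0)
Step 5: enter (5,0), '.' pass, move up to (4,0)
Step 6: enter (4,0), '.' pass, move up to (3,0)
Step 7: enter (3,0), '.' pass, move up to (2,0)
Step 8: enter (2,0), '>' forces up->right, move right to (2,1)
Step 9: enter (2,1), '.' pass, move right to (2,2)
Step 10: enter (2,2), '/' deflects right->up, move up to (1,2)
Step 11: enter (1,2), '.' pass, move up to (0,2)
Step 12: enter (0,2), '.' pass, move up to (-1,2)
Step 13: at (-1,2) — EXIT via top edge, pos 2

Answer: exits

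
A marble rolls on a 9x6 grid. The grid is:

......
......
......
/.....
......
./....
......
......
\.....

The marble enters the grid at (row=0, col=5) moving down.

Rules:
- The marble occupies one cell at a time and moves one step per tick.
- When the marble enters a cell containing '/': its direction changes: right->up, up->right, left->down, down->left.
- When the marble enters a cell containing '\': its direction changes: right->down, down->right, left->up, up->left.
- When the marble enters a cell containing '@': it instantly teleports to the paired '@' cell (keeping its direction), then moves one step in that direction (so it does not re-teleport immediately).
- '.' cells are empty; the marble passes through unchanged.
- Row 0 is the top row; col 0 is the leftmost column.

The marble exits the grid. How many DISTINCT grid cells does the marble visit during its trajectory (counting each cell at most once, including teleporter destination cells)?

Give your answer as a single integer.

Answer: 9

Derivation:
Step 1: enter (0,5), '.' pass, move down to (1,5)
Step 2: enter (1,5), '.' pass, move down to (2,5)
Step 3: enter (2,5), '.' pass, move down to (3,5)
Step 4: enter (3,5), '.' pass, move down to (4,5)
Step 5: enter (4,5), '.' pass, move down to (5,5)
Step 6: enter (5,5), '.' pass, move down to (6,5)
Step 7: enter (6,5), '.' pass, move down to (7,5)
Step 8: enter (7,5), '.' pass, move down to (8,5)
Step 9: enter (8,5), '.' pass, move down to (9,5)
Step 10: at (9,5) — EXIT via bottom edge, pos 5
Distinct cells visited: 9 (path length 9)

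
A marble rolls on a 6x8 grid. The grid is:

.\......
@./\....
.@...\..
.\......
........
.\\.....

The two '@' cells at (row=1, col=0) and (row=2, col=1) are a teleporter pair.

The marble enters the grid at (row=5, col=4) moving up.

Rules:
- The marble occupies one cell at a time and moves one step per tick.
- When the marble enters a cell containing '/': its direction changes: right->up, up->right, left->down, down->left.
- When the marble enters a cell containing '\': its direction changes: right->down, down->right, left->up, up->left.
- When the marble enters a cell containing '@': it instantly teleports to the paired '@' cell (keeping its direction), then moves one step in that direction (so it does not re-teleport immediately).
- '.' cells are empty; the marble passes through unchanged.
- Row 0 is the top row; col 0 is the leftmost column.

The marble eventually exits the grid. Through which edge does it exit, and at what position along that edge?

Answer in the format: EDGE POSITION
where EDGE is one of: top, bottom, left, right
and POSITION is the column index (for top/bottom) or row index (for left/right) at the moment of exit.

Step 1: enter (5,4), '.' pass, move up to (4,4)
Step 2: enter (4,4), '.' pass, move up to (3,4)
Step 3: enter (3,4), '.' pass, move up to (2,4)
Step 4: enter (2,4), '.' pass, move up to (1,4)
Step 5: enter (1,4), '.' pass, move up to (0,4)
Step 6: enter (0,4), '.' pass, move up to (-1,4)
Step 7: at (-1,4) — EXIT via top edge, pos 4

Answer: top 4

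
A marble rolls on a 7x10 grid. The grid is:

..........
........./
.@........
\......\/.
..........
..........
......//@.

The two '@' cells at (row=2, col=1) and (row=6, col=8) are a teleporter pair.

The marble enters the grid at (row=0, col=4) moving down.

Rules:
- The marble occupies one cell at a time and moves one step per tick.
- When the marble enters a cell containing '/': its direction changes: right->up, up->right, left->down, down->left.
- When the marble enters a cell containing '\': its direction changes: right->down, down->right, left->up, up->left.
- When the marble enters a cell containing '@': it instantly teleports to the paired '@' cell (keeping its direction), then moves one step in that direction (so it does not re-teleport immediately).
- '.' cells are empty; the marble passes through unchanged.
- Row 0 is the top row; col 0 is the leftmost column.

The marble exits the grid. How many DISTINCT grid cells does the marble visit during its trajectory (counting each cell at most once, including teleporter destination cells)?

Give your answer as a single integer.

Answer: 7

Derivation:
Step 1: enter (0,4), '.' pass, move down to (1,4)
Step 2: enter (1,4), '.' pass, move down to (2,4)
Step 3: enter (2,4), '.' pass, move down to (3,4)
Step 4: enter (3,4), '.' pass, move down to (4,4)
Step 5: enter (4,4), '.' pass, move down to (5,4)
Step 6: enter (5,4), '.' pass, move down to (6,4)
Step 7: enter (6,4), '.' pass, move down to (7,4)
Step 8: at (7,4) — EXIT via bottom edge, pos 4
Distinct cells visited: 7 (path length 7)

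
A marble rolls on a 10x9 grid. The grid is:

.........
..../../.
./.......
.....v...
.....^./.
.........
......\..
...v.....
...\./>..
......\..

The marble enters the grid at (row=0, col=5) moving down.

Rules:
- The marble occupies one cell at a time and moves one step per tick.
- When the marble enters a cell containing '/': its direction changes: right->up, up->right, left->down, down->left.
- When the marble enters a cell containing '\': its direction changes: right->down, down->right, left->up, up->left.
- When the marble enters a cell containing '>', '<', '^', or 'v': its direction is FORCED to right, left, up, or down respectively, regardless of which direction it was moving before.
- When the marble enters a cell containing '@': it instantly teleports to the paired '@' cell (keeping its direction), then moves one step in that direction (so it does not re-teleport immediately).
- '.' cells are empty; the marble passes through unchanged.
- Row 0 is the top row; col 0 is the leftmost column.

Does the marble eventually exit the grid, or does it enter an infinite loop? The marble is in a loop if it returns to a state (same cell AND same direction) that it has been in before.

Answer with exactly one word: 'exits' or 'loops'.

Answer: loops

Derivation:
Step 1: enter (0,5), '.' pass, move down to (1,5)
Step 2: enter (1,5), '.' pass, move down to (2,5)
Step 3: enter (2,5), '.' pass, move down to (3,5)
Step 4: enter (3,5), 'v' forces down->down, move down to (4,5)
Step 5: enter (4,5), '^' forces down->up, move up to (3,5)
Step 6: enter (3,5), 'v' forces up->down, move down to (4,5)
Step 7: at (4,5) dir=down — LOOP DETECTED (seen before)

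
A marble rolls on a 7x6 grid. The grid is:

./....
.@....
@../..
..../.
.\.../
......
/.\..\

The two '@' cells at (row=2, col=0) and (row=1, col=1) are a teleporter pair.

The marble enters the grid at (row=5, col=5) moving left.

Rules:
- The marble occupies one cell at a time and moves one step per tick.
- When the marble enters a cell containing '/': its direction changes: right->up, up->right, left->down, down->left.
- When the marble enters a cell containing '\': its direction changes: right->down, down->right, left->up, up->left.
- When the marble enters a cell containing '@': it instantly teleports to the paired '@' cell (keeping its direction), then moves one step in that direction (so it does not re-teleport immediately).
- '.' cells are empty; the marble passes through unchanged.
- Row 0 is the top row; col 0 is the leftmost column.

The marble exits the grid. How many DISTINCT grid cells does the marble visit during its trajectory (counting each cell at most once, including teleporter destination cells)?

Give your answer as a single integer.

Answer: 6

Derivation:
Step 1: enter (5,5), '.' pass, move left to (5,4)
Step 2: enter (5,4), '.' pass, move left to (5,3)
Step 3: enter (5,3), '.' pass, move left to (5,2)
Step 4: enter (5,2), '.' pass, move left to (5,1)
Step 5: enter (5,1), '.' pass, move left to (5,0)
Step 6: enter (5,0), '.' pass, move left to (5,-1)
Step 7: at (5,-1) — EXIT via left edge, pos 5
Distinct cells visited: 6 (path length 6)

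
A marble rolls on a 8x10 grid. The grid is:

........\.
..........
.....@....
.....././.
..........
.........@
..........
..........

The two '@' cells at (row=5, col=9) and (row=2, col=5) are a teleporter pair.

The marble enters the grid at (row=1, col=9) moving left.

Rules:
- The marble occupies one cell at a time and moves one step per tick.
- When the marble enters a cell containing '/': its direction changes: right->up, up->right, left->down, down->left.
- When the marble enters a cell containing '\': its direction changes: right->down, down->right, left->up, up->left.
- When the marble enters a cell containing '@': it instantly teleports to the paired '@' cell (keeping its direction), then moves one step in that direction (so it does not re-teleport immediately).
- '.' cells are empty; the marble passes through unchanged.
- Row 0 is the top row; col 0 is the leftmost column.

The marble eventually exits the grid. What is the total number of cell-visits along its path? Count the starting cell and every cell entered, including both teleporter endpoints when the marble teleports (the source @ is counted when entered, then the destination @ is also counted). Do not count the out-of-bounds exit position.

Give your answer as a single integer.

Step 1: enter (1,9), '.' pass, move left to (1,8)
Step 2: enter (1,8), '.' pass, move left to (1,7)
Step 3: enter (1,7), '.' pass, move left to (1,6)
Step 4: enter (1,6), '.' pass, move left to (1,5)
Step 5: enter (1,5), '.' pass, move left to (1,4)
Step 6: enter (1,4), '.' pass, move left to (1,3)
Step 7: enter (1,3), '.' pass, move left to (1,2)
Step 8: enter (1,2), '.' pass, move left to (1,1)
Step 9: enter (1,1), '.' pass, move left to (1,0)
Step 10: enter (1,0), '.' pass, move left to (1,-1)
Step 11: at (1,-1) — EXIT via left edge, pos 1
Path length (cell visits): 10

Answer: 10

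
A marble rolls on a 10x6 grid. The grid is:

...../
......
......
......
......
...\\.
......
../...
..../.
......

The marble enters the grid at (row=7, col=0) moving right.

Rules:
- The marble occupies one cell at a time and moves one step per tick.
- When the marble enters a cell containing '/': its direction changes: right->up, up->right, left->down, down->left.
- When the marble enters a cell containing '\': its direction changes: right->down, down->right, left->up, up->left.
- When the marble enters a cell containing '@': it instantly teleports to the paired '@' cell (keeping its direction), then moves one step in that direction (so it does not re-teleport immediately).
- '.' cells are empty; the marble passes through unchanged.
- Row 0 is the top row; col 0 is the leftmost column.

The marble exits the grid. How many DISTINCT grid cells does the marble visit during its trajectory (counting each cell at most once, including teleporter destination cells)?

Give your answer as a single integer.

Step 1: enter (7,0), '.' pass, move right to (7,1)
Step 2: enter (7,1), '.' pass, move right to (7,2)
Step 3: enter (7,2), '/' deflects right->up, move up to (6,2)
Step 4: enter (6,2), '.' pass, move up to (5,2)
Step 5: enter (5,2), '.' pass, move up to (4,2)
Step 6: enter (4,2), '.' pass, move up to (3,2)
Step 7: enter (3,2), '.' pass, move up to (2,2)
Step 8: enter (2,2), '.' pass, move up to (1,2)
Step 9: enter (1,2), '.' pass, move up to (0,2)
Step 10: enter (0,2), '.' pass, move up to (-1,2)
Step 11: at (-1,2) — EXIT via top edge, pos 2
Distinct cells visited: 10 (path length 10)

Answer: 10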